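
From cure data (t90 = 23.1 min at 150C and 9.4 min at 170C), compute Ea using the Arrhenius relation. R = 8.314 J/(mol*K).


T1 = 423.15 K, T2 = 443.15 K
1/T1 - 1/T2 = 1.0666e-04
ln(t1/t2) = ln(23.1/9.4) = 0.8991
Ea = 8.314 * 0.8991 / 1.0666e-04 = 70088.0853 J/mol
Ea = 70.09 kJ/mol

70.09 kJ/mol


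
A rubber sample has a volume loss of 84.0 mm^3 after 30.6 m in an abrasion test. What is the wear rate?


Rate = volume_loss / distance
= 84.0 / 30.6
= 2.745 mm^3/m

2.745 mm^3/m


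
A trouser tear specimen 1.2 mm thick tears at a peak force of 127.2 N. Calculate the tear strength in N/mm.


Tear strength = force / thickness
= 127.2 / 1.2
= 106.0 N/mm

106.0 N/mm


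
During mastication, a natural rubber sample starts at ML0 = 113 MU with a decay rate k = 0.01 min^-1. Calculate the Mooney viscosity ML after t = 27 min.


ML = ML0 * exp(-k * t)
ML = 113 * exp(-0.01 * 27)
ML = 113 * 0.7634
ML = 86.26 MU

86.26 MU


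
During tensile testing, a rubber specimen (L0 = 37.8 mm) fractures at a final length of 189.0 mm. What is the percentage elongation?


Elongation = (Lf - L0) / L0 * 100
= (189.0 - 37.8) / 37.8 * 100
= 151.2 / 37.8 * 100
= 400.0%

400.0%


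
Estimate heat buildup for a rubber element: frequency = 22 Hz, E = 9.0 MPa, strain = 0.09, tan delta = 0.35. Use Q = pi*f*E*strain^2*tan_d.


Q = pi * f * E * strain^2 * tan_d
= pi * 22 * 9.0 * 0.09^2 * 0.35
= pi * 22 * 9.0 * 0.0081 * 0.35
= 1.7635

Q = 1.7635


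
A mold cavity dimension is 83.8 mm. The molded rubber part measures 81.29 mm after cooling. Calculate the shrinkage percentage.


Shrinkage = (mold - part) / mold * 100
= (83.8 - 81.29) / 83.8 * 100
= 2.51 / 83.8 * 100
= 3.0%

3.0%


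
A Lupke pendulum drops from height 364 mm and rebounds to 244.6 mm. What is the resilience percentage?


Resilience = h_rebound / h_drop * 100
= 244.6 / 364 * 100
= 67.2%

67.2%


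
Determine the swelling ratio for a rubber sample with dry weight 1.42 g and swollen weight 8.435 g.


Q = W_swollen / W_dry
Q = 8.435 / 1.42
Q = 5.94

Q = 5.94


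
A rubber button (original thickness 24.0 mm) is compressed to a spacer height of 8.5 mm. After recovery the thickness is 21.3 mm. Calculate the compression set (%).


CS = (t0 - recovered) / (t0 - ts) * 100
= (24.0 - 21.3) / (24.0 - 8.5) * 100
= 2.7 / 15.5 * 100
= 17.4%

17.4%


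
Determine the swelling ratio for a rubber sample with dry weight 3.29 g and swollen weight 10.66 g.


Q = W_swollen / W_dry
Q = 10.66 / 3.29
Q = 3.24

Q = 3.24


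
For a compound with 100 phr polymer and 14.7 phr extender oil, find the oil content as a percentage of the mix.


Oil % = oil / (100 + oil) * 100
= 14.7 / (100 + 14.7) * 100
= 14.7 / 114.7 * 100
= 12.82%

12.82%


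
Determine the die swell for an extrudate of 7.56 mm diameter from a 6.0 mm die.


Die swell ratio = D_extrudate / D_die
= 7.56 / 6.0
= 1.26

Die swell = 1.26


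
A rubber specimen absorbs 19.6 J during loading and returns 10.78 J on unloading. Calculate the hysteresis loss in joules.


Hysteresis loss = loading - unloading
= 19.6 - 10.78
= 8.82 J

8.82 J


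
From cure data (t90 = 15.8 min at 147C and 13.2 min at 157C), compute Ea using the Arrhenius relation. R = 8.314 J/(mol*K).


T1 = 420.15 K, T2 = 430.15 K
1/T1 - 1/T2 = 5.5332e-05
ln(t1/t2) = ln(15.8/13.2) = 0.1798
Ea = 8.314 * 0.1798 / 5.5332e-05 = 27015.1486 J/mol
Ea = 27.02 kJ/mol

27.02 kJ/mol


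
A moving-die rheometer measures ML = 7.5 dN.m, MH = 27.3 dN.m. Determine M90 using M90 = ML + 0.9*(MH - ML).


M90 = ML + 0.9 * (MH - ML)
M90 = 7.5 + 0.9 * (27.3 - 7.5)
M90 = 7.5 + 0.9 * 19.8
M90 = 25.32 dN.m

25.32 dN.m


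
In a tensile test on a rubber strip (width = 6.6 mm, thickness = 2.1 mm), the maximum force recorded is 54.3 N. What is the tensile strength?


Area = width * thickness = 6.6 * 2.1 = 13.86 mm^2
TS = force / area = 54.3 / 13.86 = 3.92 MPa

3.92 MPa


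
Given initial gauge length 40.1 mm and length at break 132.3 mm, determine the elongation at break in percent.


Elongation = (Lf - L0) / L0 * 100
= (132.3 - 40.1) / 40.1 * 100
= 92.2 / 40.1 * 100
= 229.9%

229.9%


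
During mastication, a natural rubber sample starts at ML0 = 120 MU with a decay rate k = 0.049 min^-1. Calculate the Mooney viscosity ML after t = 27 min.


ML = ML0 * exp(-k * t)
ML = 120 * exp(-0.049 * 27)
ML = 120 * 0.2663
ML = 31.96 MU

31.96 MU


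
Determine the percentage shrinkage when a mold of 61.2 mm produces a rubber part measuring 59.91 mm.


Shrinkage = (mold - part) / mold * 100
= (61.2 - 59.91) / 61.2 * 100
= 1.29 / 61.2 * 100
= 2.11%

2.11%


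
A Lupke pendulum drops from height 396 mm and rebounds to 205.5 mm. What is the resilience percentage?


Resilience = h_rebound / h_drop * 100
= 205.5 / 396 * 100
= 51.9%

51.9%


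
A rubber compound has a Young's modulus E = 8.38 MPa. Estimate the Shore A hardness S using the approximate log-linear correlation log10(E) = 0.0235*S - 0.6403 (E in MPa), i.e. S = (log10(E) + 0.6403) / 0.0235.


log10(E) = 0.0235*S - 0.6403  =>  S = (log10(E) + 0.6403) / 0.0235
log10(8.38) = 0.923244
S = (0.923244 + 0.6403) / 0.0235 = 1.563544 / 0.0235
S = 66.5

Shore A = 66.5


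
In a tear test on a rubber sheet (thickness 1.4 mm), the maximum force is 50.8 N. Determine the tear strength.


Tear strength = force / thickness
= 50.8 / 1.4
= 36.29 N/mm

36.29 N/mm


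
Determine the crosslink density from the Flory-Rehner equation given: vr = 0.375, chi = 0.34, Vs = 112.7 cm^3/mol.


ln(1 - vr) = ln(1 - 0.375) = -0.4700
Numerator = -((-0.4700) + 0.375 + 0.34 * 0.375^2) = 0.0472
Denominator = 112.7 * (0.375^(1/3) - 0.375/2) = 60.1395
nu = 0.0472 / 60.1395 = 7.8469e-04 mol/cm^3

7.8469e-04 mol/cm^3


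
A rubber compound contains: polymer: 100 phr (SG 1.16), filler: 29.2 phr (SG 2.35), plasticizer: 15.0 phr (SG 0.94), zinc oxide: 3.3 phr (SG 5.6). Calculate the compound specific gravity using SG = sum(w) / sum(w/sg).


Sum of weights = 147.5
Volume contributions:
  polymer: 100/1.16 = 86.2069
  filler: 29.2/2.35 = 12.4255
  plasticizer: 15.0/0.94 = 15.9574
  zinc oxide: 3.3/5.6 = 0.5893
Sum of volumes = 115.1792
SG = 147.5 / 115.1792 = 1.281

SG = 1.281


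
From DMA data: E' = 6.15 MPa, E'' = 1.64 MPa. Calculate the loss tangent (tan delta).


tan delta = E'' / E'
= 1.64 / 6.15
= 0.2667

tan delta = 0.2667


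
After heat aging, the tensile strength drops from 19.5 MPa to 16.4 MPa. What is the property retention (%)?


Retention = aged / original * 100
= 16.4 / 19.5 * 100
= 84.1%

84.1%


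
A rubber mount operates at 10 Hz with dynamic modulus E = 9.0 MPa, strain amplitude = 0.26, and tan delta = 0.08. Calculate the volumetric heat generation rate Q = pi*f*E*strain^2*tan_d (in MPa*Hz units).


Q = pi * f * E * strain^2 * tan_d
= pi * 10 * 9.0 * 0.26^2 * 0.08
= pi * 10 * 9.0 * 0.0676 * 0.08
= 1.5291

Q = 1.5291


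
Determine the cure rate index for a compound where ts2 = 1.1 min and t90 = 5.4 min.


CRI = 100 / (t90 - ts2)
= 100 / (5.4 - 1.1)
= 100 / 4.3
= 23.26 min^-1

23.26 min^-1


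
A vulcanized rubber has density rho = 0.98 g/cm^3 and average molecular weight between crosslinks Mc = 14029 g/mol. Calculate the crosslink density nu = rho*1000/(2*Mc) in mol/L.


nu = rho * 1000 / (2 * Mc)
nu = 0.98 * 1000 / (2 * 14029)
nu = 980.0 / 28058
nu = 0.0349 mol/L

0.0349 mol/L


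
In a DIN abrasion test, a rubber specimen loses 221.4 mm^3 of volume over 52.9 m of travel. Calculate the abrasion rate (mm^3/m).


Rate = volume_loss / distance
= 221.4 / 52.9
= 4.185 mm^3/m

4.185 mm^3/m


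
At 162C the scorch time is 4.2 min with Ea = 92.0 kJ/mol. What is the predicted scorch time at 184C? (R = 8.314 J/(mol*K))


Convert temperatures: T1 = 162 + 273.15 = 435.15 K, T2 = 184 + 273.15 = 457.15 K
ts2_new = 4.2 * exp(92000 / 8.314 * (1/457.15 - 1/435.15))
1/T2 - 1/T1 = -1.1059e-04
ts2_new = 1.24 min

1.24 min


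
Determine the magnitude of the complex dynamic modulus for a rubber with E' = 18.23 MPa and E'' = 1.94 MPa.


|E*| = sqrt(E'^2 + E''^2)
= sqrt(18.23^2 + 1.94^2)
= sqrt(332.3329 + 3.7636)
= 18.333 MPa

18.333 MPa


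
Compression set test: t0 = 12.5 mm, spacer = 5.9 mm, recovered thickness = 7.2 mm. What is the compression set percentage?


CS = (t0 - recovered) / (t0 - ts) * 100
= (12.5 - 7.2) / (12.5 - 5.9) * 100
= 5.3 / 6.6 * 100
= 80.3%

80.3%


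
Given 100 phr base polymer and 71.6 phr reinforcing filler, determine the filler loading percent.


Filler % = filler / (rubber + filler) * 100
= 71.6 / (100 + 71.6) * 100
= 71.6 / 171.6 * 100
= 41.72%

41.72%


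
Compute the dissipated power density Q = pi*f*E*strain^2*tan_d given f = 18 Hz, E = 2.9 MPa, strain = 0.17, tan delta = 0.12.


Q = pi * f * E * strain^2 * tan_d
= pi * 18 * 2.9 * 0.17^2 * 0.12
= pi * 18 * 2.9 * 0.0289 * 0.12
= 0.5687

Q = 0.5687


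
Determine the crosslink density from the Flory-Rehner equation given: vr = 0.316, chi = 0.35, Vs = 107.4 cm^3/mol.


ln(1 - vr) = ln(1 - 0.316) = -0.3798
Numerator = -((-0.3798) + 0.316 + 0.35 * 0.316^2) = 0.0288
Denominator = 107.4 * (0.316^(1/3) - 0.316/2) = 56.1840
nu = 0.0288 / 56.1840 = 5.1345e-04 mol/cm^3

5.1345e-04 mol/cm^3


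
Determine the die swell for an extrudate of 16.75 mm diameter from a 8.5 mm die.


Die swell ratio = D_extrudate / D_die
= 16.75 / 8.5
= 1.971

Die swell = 1.971


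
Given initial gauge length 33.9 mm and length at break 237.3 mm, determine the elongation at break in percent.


Elongation = (Lf - L0) / L0 * 100
= (237.3 - 33.9) / 33.9 * 100
= 203.4 / 33.9 * 100
= 600.0%

600.0%


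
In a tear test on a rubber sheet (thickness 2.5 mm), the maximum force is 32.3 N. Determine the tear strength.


Tear strength = force / thickness
= 32.3 / 2.5
= 12.92 N/mm

12.92 N/mm


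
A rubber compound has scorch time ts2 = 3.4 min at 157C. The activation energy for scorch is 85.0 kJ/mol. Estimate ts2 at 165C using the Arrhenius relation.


Convert temperatures: T1 = 157 + 273.15 = 430.15 K, T2 = 165 + 273.15 = 438.15 K
ts2_new = 3.4 * exp(85000 / 8.314 * (1/438.15 - 1/430.15))
1/T2 - 1/T1 = -4.2447e-05
ts2_new = 2.2 min

2.2 min


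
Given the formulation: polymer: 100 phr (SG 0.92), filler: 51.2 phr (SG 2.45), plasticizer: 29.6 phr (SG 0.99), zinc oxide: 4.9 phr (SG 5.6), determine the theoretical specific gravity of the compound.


Sum of weights = 185.7
Volume contributions:
  polymer: 100/0.92 = 108.6957
  filler: 51.2/2.45 = 20.8980
  plasticizer: 29.6/0.99 = 29.8990
  zinc oxide: 4.9/5.6 = 0.8750
Sum of volumes = 160.3676
SG = 185.7 / 160.3676 = 1.158

SG = 1.158


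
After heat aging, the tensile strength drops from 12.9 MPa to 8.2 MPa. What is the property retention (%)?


Retention = aged / original * 100
= 8.2 / 12.9 * 100
= 63.6%

63.6%


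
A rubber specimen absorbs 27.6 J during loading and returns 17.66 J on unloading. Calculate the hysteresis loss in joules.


Hysteresis loss = loading - unloading
= 27.6 - 17.66
= 9.94 J

9.94 J


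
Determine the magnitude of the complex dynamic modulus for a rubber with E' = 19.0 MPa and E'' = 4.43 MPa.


|E*| = sqrt(E'^2 + E''^2)
= sqrt(19.0^2 + 4.43^2)
= sqrt(361.0000 + 19.6249)
= 19.51 MPa

19.51 MPa


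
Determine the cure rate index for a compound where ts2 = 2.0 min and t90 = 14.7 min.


CRI = 100 / (t90 - ts2)
= 100 / (14.7 - 2.0)
= 100 / 12.7
= 7.87 min^-1

7.87 min^-1


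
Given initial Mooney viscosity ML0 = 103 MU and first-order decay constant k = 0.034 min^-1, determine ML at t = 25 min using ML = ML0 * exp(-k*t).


ML = ML0 * exp(-k * t)
ML = 103 * exp(-0.034 * 25)
ML = 103 * 0.4274
ML = 44.02 MU

44.02 MU


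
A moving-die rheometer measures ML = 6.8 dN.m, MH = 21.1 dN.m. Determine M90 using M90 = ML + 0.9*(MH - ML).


M90 = ML + 0.9 * (MH - ML)
M90 = 6.8 + 0.9 * (21.1 - 6.8)
M90 = 6.8 + 0.9 * 14.3
M90 = 19.67 dN.m

19.67 dN.m


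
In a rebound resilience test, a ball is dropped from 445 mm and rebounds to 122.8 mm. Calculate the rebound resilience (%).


Resilience = h_rebound / h_drop * 100
= 122.8 / 445 * 100
= 27.6%

27.6%


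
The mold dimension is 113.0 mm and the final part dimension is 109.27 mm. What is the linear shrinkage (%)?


Shrinkage = (mold - part) / mold * 100
= (113.0 - 109.27) / 113.0 * 100
= 3.73 / 113.0 * 100
= 3.3%

3.3%


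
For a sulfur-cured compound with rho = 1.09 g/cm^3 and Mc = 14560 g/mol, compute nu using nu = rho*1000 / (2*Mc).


nu = rho * 1000 / (2 * Mc)
nu = 1.09 * 1000 / (2 * 14560)
nu = 1090.0 / 29120
nu = 0.0374 mol/L

0.0374 mol/L


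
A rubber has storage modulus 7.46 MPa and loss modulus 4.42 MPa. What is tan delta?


tan delta = E'' / E'
= 4.42 / 7.46
= 0.5925

tan delta = 0.5925


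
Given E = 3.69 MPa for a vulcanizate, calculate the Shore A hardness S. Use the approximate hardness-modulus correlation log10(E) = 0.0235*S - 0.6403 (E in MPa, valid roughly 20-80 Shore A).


log10(E) = 0.0235*S - 0.6403  =>  S = (log10(E) + 0.6403) / 0.0235
log10(3.69) = 0.567026
S = (0.567026 + 0.6403) / 0.0235 = 1.207326 / 0.0235
S = 51.4

Shore A = 51.4


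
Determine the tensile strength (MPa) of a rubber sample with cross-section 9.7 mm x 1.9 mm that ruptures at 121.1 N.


Area = width * thickness = 9.7 * 1.9 = 18.43 mm^2
TS = force / area = 121.1 / 18.43 = 6.57 MPa

6.57 MPa


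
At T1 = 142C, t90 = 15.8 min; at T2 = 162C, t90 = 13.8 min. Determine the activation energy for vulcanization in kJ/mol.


T1 = 415.15 K, T2 = 435.15 K
1/T1 - 1/T2 = 1.1071e-04
ln(t1/t2) = ln(15.8/13.8) = 0.1353
Ea = 8.314 * 0.1353 / 1.1071e-04 = 10163.7635 J/mol
Ea = 10.16 kJ/mol

10.16 kJ/mol


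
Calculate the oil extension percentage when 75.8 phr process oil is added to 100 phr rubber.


Oil % = oil / (100 + oil) * 100
= 75.8 / (100 + 75.8) * 100
= 75.8 / 175.8 * 100
= 43.12%

43.12%


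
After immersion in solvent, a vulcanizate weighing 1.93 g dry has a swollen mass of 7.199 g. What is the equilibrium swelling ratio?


Q = W_swollen / W_dry
Q = 7.199 / 1.93
Q = 3.73

Q = 3.73


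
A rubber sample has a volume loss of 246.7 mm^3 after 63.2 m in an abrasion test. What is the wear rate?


Rate = volume_loss / distance
= 246.7 / 63.2
= 3.903 mm^3/m

3.903 mm^3/m


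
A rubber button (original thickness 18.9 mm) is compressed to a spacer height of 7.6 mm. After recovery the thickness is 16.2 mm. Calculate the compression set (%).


CS = (t0 - recovered) / (t0 - ts) * 100
= (18.9 - 16.2) / (18.9 - 7.6) * 100
= 2.7 / 11.3 * 100
= 23.9%

23.9%


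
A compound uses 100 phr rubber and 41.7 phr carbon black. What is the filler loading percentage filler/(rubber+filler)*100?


Filler % = filler / (rubber + filler) * 100
= 41.7 / (100 + 41.7) * 100
= 41.7 / 141.7 * 100
= 29.43%

29.43%


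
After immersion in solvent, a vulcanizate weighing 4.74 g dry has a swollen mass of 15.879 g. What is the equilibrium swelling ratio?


Q = W_swollen / W_dry
Q = 15.879 / 4.74
Q = 3.35

Q = 3.35


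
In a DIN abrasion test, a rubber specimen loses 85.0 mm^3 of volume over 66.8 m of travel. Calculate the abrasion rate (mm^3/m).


Rate = volume_loss / distance
= 85.0 / 66.8
= 1.272 mm^3/m

1.272 mm^3/m


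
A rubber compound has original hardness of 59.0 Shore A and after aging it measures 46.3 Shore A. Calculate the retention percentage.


Retention = aged / original * 100
= 46.3 / 59.0 * 100
= 78.5%

78.5%


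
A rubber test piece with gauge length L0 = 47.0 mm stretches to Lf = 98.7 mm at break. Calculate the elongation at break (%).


Elongation = (Lf - L0) / L0 * 100
= (98.7 - 47.0) / 47.0 * 100
= 51.7 / 47.0 * 100
= 110.0%

110.0%


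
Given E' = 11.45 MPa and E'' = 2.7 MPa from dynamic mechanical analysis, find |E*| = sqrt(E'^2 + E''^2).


|E*| = sqrt(E'^2 + E''^2)
= sqrt(11.45^2 + 2.7^2)
= sqrt(131.1025 + 7.2900)
= 11.764 MPa

11.764 MPa


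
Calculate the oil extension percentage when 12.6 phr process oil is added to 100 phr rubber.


Oil % = oil / (100 + oil) * 100
= 12.6 / (100 + 12.6) * 100
= 12.6 / 112.6 * 100
= 11.19%

11.19%


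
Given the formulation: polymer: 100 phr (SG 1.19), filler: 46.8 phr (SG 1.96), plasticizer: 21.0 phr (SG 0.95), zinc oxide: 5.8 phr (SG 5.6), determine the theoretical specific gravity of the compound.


Sum of weights = 173.6
Volume contributions:
  polymer: 100/1.19 = 84.0336
  filler: 46.8/1.96 = 23.8776
  plasticizer: 21.0/0.95 = 22.1053
  zinc oxide: 5.8/5.6 = 1.0357
Sum of volumes = 131.0521
SG = 173.6 / 131.0521 = 1.325

SG = 1.325


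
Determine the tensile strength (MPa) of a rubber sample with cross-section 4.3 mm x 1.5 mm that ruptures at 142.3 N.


Area = width * thickness = 4.3 * 1.5 = 6.45 mm^2
TS = force / area = 142.3 / 6.45 = 22.06 MPa

22.06 MPa


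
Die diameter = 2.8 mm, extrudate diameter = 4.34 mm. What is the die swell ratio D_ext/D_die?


Die swell ratio = D_extrudate / D_die
= 4.34 / 2.8
= 1.55

Die swell = 1.55


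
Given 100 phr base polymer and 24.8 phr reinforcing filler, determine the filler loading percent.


Filler % = filler / (rubber + filler) * 100
= 24.8 / (100 + 24.8) * 100
= 24.8 / 124.8 * 100
= 19.87%

19.87%


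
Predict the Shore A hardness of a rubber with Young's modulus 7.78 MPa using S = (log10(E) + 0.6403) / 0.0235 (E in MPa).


log10(E) = 0.0235*S - 0.6403  =>  S = (log10(E) + 0.6403) / 0.0235
log10(7.78) = 0.890980
S = (0.890980 + 0.6403) / 0.0235 = 1.531280 / 0.0235
S = 65.2

Shore A = 65.2


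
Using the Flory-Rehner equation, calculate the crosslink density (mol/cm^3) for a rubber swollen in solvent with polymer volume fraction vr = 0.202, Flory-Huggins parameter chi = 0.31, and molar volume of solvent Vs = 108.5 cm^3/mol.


ln(1 - vr) = ln(1 - 0.202) = -0.2256
Numerator = -((-0.2256) + 0.202 + 0.31 * 0.202^2) = 0.0110
Denominator = 108.5 * (0.202^(1/3) - 0.202/2) = 52.7035
nu = 0.0110 / 52.7035 = 2.0867e-04 mol/cm^3

2.0867e-04 mol/cm^3


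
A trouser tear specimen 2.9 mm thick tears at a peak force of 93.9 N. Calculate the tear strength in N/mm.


Tear strength = force / thickness
= 93.9 / 2.9
= 32.38 N/mm

32.38 N/mm


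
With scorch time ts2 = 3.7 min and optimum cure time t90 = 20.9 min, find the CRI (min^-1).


CRI = 100 / (t90 - ts2)
= 100 / (20.9 - 3.7)
= 100 / 17.2
= 5.81 min^-1

5.81 min^-1


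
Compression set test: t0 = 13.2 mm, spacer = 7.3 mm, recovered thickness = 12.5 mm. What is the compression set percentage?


CS = (t0 - recovered) / (t0 - ts) * 100
= (13.2 - 12.5) / (13.2 - 7.3) * 100
= 0.7 / 5.9 * 100
= 11.9%

11.9%


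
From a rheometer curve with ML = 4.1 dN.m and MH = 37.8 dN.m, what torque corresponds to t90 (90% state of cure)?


M90 = ML + 0.9 * (MH - ML)
M90 = 4.1 + 0.9 * (37.8 - 4.1)
M90 = 4.1 + 0.9 * 33.7
M90 = 34.43 dN.m

34.43 dN.m


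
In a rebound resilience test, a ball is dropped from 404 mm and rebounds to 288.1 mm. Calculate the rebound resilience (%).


Resilience = h_rebound / h_drop * 100
= 288.1 / 404 * 100
= 71.3%

71.3%


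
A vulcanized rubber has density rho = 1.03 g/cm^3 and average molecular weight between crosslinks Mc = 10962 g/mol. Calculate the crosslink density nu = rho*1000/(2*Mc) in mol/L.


nu = rho * 1000 / (2 * Mc)
nu = 1.03 * 1000 / (2 * 10962)
nu = 1030.0 / 21924
nu = 0.0470 mol/L

0.0470 mol/L


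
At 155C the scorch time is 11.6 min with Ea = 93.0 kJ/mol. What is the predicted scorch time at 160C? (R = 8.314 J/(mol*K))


Convert temperatures: T1 = 155 + 273.15 = 428.15 K, T2 = 160 + 273.15 = 433.15 K
ts2_new = 11.6 * exp(93000 / 8.314 * (1/433.15 - 1/428.15))
1/T2 - 1/T1 = -2.6961e-05
ts2_new = 8.58 min

8.58 min


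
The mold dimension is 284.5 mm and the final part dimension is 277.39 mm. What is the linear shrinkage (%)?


Shrinkage = (mold - part) / mold * 100
= (284.5 - 277.39) / 284.5 * 100
= 7.11 / 284.5 * 100
= 2.5%

2.5%


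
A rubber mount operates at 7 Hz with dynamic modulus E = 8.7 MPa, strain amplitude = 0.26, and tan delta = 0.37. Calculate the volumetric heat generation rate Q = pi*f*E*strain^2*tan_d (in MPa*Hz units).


Q = pi * f * E * strain^2 * tan_d
= pi * 7 * 8.7 * 0.26^2 * 0.37
= pi * 7 * 8.7 * 0.0676 * 0.37
= 4.7854

Q = 4.7854


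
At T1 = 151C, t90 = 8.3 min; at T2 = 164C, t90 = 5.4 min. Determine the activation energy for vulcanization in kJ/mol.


T1 = 424.15 K, T2 = 437.15 K
1/T1 - 1/T2 = 7.0112e-05
ln(t1/t2) = ln(8.3/5.4) = 0.4299
Ea = 8.314 * 0.4299 / 7.0112e-05 = 50972.9985 J/mol
Ea = 50.97 kJ/mol

50.97 kJ/mol


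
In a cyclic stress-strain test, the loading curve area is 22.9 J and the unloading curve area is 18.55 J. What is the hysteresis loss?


Hysteresis loss = loading - unloading
= 22.9 - 18.55
= 4.35 J

4.35 J


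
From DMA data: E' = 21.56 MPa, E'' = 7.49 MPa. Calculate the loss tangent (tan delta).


tan delta = E'' / E'
= 7.49 / 21.56
= 0.3474

tan delta = 0.3474


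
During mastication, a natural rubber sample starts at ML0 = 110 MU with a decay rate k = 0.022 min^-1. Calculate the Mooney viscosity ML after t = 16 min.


ML = ML0 * exp(-k * t)
ML = 110 * exp(-0.022 * 16)
ML = 110 * 0.7033
ML = 77.36 MU

77.36 MU


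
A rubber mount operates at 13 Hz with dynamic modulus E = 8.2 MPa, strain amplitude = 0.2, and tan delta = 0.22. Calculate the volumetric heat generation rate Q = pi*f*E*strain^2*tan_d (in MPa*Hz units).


Q = pi * f * E * strain^2 * tan_d
= pi * 13 * 8.2 * 0.2^2 * 0.22
= pi * 13 * 8.2 * 0.0400 * 0.22
= 2.9471

Q = 2.9471


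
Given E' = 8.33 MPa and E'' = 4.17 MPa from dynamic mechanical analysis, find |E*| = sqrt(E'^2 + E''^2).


|E*| = sqrt(E'^2 + E''^2)
= sqrt(8.33^2 + 4.17^2)
= sqrt(69.3889 + 17.3889)
= 9.315 MPa

9.315 MPa


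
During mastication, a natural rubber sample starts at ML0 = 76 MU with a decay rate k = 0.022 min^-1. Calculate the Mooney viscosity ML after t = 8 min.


ML = ML0 * exp(-k * t)
ML = 76 * exp(-0.022 * 8)
ML = 76 * 0.8386
ML = 63.73 MU

63.73 MU


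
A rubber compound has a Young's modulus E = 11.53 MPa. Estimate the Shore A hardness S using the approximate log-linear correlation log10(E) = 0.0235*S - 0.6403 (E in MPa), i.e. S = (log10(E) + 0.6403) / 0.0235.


log10(E) = 0.0235*S - 0.6403  =>  S = (log10(E) + 0.6403) / 0.0235
log10(11.53) = 1.061829
S = (1.061829 + 0.6403) / 0.0235 = 1.702129 / 0.0235
S = 72.4

Shore A = 72.4


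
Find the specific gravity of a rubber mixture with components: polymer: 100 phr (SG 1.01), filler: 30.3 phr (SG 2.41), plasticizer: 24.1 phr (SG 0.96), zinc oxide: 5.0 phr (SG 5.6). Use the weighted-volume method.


Sum of weights = 159.4
Volume contributions:
  polymer: 100/1.01 = 99.0099
  filler: 30.3/2.41 = 12.5726
  plasticizer: 24.1/0.96 = 25.1042
  zinc oxide: 5.0/5.6 = 0.8929
Sum of volumes = 137.5795
SG = 159.4 / 137.5795 = 1.159

SG = 1.159


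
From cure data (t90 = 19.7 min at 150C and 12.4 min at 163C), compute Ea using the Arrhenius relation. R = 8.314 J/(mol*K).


T1 = 423.15 K, T2 = 436.15 K
1/T1 - 1/T2 = 7.0439e-05
ln(t1/t2) = ln(19.7/12.4) = 0.4629
Ea = 8.314 * 0.4629 / 7.0439e-05 = 54639.2669 J/mol
Ea = 54.64 kJ/mol

54.64 kJ/mol


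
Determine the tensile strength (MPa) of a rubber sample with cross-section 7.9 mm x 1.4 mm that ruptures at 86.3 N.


Area = width * thickness = 7.9 * 1.4 = 11.06 mm^2
TS = force / area = 86.3 / 11.06 = 7.8 MPa

7.8 MPa


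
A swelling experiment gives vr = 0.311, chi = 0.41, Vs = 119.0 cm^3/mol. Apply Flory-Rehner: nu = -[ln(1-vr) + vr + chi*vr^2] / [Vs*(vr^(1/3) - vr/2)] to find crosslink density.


ln(1 - vr) = ln(1 - 0.311) = -0.3725
Numerator = -((-0.3725) + 0.311 + 0.41 * 0.311^2) = 0.0219
Denominator = 119.0 * (0.311^(1/3) - 0.311/2) = 62.1200
nu = 0.0219 / 62.1200 = 3.5187e-04 mol/cm^3

3.5187e-04 mol/cm^3


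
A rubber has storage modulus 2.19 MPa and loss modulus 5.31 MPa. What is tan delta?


tan delta = E'' / E'
= 5.31 / 2.19
= 2.4247

tan delta = 2.4247


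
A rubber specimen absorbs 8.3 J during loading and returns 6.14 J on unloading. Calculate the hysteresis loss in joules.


Hysteresis loss = loading - unloading
= 8.3 - 6.14
= 2.16 J

2.16 J


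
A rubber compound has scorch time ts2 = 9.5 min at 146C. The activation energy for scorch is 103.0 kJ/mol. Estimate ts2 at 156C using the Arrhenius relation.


Convert temperatures: T1 = 146 + 273.15 = 419.15 K, T2 = 156 + 273.15 = 429.15 K
ts2_new = 9.5 * exp(103000 / 8.314 * (1/429.15 - 1/419.15))
1/T2 - 1/T1 = -5.5593e-05
ts2_new = 4.77 min

4.77 min


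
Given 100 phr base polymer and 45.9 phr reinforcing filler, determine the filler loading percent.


Filler % = filler / (rubber + filler) * 100
= 45.9 / (100 + 45.9) * 100
= 45.9 / 145.9 * 100
= 31.46%

31.46%


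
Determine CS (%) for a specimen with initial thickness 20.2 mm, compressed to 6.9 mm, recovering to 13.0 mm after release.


CS = (t0 - recovered) / (t0 - ts) * 100
= (20.2 - 13.0) / (20.2 - 6.9) * 100
= 7.2 / 13.3 * 100
= 54.1%

54.1%


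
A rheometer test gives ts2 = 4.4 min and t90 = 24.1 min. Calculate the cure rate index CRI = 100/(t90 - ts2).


CRI = 100 / (t90 - ts2)
= 100 / (24.1 - 4.4)
= 100 / 19.7
= 5.08 min^-1

5.08 min^-1


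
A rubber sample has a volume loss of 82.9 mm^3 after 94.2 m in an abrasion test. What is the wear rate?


Rate = volume_loss / distance
= 82.9 / 94.2
= 0.88 mm^3/m

0.88 mm^3/m


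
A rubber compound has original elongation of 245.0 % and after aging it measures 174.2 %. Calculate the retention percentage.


Retention = aged / original * 100
= 174.2 / 245.0 * 100
= 71.1%

71.1%


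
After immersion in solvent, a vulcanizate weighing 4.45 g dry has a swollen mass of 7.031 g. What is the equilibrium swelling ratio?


Q = W_swollen / W_dry
Q = 7.031 / 4.45
Q = 1.58

Q = 1.58


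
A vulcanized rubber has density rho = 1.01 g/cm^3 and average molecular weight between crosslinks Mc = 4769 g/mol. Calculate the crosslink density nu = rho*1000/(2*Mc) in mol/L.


nu = rho * 1000 / (2 * Mc)
nu = 1.01 * 1000 / (2 * 4769)
nu = 1010.0 / 9538
nu = 0.1059 mol/L

0.1059 mol/L


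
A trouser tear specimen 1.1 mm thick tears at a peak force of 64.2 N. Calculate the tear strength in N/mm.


Tear strength = force / thickness
= 64.2 / 1.1
= 58.36 N/mm

58.36 N/mm


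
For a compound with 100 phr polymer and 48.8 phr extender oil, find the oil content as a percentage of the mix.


Oil % = oil / (100 + oil) * 100
= 48.8 / (100 + 48.8) * 100
= 48.8 / 148.8 * 100
= 32.8%

32.8%


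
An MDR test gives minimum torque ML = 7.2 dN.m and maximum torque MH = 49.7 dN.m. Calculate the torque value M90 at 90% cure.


M90 = ML + 0.9 * (MH - ML)
M90 = 7.2 + 0.9 * (49.7 - 7.2)
M90 = 7.2 + 0.9 * 42.5
M90 = 45.45 dN.m

45.45 dN.m


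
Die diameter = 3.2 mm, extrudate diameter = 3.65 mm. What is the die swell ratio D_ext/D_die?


Die swell ratio = D_extrudate / D_die
= 3.65 / 3.2
= 1.141

Die swell = 1.141


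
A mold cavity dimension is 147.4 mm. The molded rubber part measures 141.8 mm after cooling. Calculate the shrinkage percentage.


Shrinkage = (mold - part) / mold * 100
= (147.4 - 141.8) / 147.4 * 100
= 5.6 / 147.4 * 100
= 3.8%

3.8%


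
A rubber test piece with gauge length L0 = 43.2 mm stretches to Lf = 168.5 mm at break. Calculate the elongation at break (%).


Elongation = (Lf - L0) / L0 * 100
= (168.5 - 43.2) / 43.2 * 100
= 125.3 / 43.2 * 100
= 290.0%

290.0%


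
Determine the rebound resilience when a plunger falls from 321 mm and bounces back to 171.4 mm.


Resilience = h_rebound / h_drop * 100
= 171.4 / 321 * 100
= 53.4%

53.4%


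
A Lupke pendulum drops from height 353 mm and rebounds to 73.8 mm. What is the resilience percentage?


Resilience = h_rebound / h_drop * 100
= 73.8 / 353 * 100
= 20.9%

20.9%


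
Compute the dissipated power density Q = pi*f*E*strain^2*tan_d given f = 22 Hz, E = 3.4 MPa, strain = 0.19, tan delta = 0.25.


Q = pi * f * E * strain^2 * tan_d
= pi * 22 * 3.4 * 0.19^2 * 0.25
= pi * 22 * 3.4 * 0.0361 * 0.25
= 2.1208

Q = 2.1208


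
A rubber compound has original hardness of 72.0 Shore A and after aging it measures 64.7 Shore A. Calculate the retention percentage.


Retention = aged / original * 100
= 64.7 / 72.0 * 100
= 89.9%

89.9%


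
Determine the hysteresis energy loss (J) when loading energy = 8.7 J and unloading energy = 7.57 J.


Hysteresis loss = loading - unloading
= 8.7 - 7.57
= 1.13 J

1.13 J


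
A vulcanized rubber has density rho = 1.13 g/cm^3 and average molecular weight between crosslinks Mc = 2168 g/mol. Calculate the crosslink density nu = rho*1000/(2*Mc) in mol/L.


nu = rho * 1000 / (2 * Mc)
nu = 1.13 * 1000 / (2 * 2168)
nu = 1130.0 / 4336
nu = 0.2606 mol/L

0.2606 mol/L


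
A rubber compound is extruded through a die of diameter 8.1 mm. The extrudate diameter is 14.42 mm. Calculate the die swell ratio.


Die swell ratio = D_extrudate / D_die
= 14.42 / 8.1
= 1.78

Die swell = 1.78


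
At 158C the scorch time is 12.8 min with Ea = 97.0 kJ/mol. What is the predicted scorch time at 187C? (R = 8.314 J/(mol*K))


Convert temperatures: T1 = 158 + 273.15 = 431.15 K, T2 = 187 + 273.15 = 460.15 K
ts2_new = 12.8 * exp(97000 / 8.314 * (1/460.15 - 1/431.15))
1/T2 - 1/T1 = -1.4617e-04
ts2_new = 2.33 min

2.33 min


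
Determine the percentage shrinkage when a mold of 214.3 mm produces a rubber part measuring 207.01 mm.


Shrinkage = (mold - part) / mold * 100
= (214.3 - 207.01) / 214.3 * 100
= 7.29 / 214.3 * 100
= 3.4%

3.4%


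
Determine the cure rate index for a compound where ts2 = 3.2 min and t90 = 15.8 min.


CRI = 100 / (t90 - ts2)
= 100 / (15.8 - 3.2)
= 100 / 12.6
= 7.94 min^-1

7.94 min^-1


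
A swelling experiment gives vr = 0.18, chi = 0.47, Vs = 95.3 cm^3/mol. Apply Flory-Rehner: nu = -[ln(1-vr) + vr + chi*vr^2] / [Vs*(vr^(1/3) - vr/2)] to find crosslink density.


ln(1 - vr) = ln(1 - 0.18) = -0.1985
Numerator = -((-0.1985) + 0.18 + 0.47 * 0.18^2) = 0.0032
Denominator = 95.3 * (0.18^(1/3) - 0.18/2) = 45.2314
nu = 0.0032 / 45.2314 = 7.1254e-05 mol/cm^3

7.1254e-05 mol/cm^3


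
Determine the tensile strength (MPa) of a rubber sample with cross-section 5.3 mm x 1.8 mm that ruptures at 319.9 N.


Area = width * thickness = 5.3 * 1.8 = 9.54 mm^2
TS = force / area = 319.9 / 9.54 = 33.53 MPa

33.53 MPa


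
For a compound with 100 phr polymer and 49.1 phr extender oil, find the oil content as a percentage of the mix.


Oil % = oil / (100 + oil) * 100
= 49.1 / (100 + 49.1) * 100
= 49.1 / 149.1 * 100
= 32.93%

32.93%


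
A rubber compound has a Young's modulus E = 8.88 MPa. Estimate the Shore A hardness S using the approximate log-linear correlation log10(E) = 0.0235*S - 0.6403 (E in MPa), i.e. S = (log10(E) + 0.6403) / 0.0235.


log10(E) = 0.0235*S - 0.6403  =>  S = (log10(E) + 0.6403) / 0.0235
log10(8.88) = 0.948413
S = (0.948413 + 0.6403) / 0.0235 = 1.588713 / 0.0235
S = 67.6

Shore A = 67.6


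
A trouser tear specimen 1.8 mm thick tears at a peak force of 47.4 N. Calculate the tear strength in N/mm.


Tear strength = force / thickness
= 47.4 / 1.8
= 26.33 N/mm

26.33 N/mm


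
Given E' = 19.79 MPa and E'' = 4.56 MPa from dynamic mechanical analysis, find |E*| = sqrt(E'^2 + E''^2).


|E*| = sqrt(E'^2 + E''^2)
= sqrt(19.79^2 + 4.56^2)
= sqrt(391.6441 + 20.7936)
= 20.309 MPa

20.309 MPa


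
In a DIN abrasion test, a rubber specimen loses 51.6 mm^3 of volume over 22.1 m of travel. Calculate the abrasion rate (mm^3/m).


Rate = volume_loss / distance
= 51.6 / 22.1
= 2.335 mm^3/m

2.335 mm^3/m


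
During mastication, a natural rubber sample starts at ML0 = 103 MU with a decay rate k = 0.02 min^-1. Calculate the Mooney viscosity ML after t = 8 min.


ML = ML0 * exp(-k * t)
ML = 103 * exp(-0.02 * 8)
ML = 103 * 0.8521
ML = 87.77 MU

87.77 MU


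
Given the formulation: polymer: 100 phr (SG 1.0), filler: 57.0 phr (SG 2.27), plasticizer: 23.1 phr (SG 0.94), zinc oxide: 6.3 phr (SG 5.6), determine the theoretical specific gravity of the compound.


Sum of weights = 186.4
Volume contributions:
  polymer: 100/1.0 = 100.0000
  filler: 57.0/2.27 = 25.1101
  plasticizer: 23.1/0.94 = 24.5745
  zinc oxide: 6.3/5.6 = 1.1250
Sum of volumes = 150.8096
SG = 186.4 / 150.8096 = 1.236

SG = 1.236


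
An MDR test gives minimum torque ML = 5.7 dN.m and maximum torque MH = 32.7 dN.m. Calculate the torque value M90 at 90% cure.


M90 = ML + 0.9 * (MH - ML)
M90 = 5.7 + 0.9 * (32.7 - 5.7)
M90 = 5.7 + 0.9 * 27.0
M90 = 30.0 dN.m

30.0 dN.m


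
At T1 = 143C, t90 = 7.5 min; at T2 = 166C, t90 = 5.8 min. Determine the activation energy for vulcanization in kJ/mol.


T1 = 416.15 K, T2 = 439.15 K
1/T1 - 1/T2 = 1.2585e-04
ln(t1/t2) = ln(7.5/5.8) = 0.2570
Ea = 8.314 * 0.2570 / 1.2585e-04 = 16980.6498 J/mol
Ea = 16.98 kJ/mol

16.98 kJ/mol


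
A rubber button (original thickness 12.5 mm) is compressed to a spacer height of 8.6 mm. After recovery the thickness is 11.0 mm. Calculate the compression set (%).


CS = (t0 - recovered) / (t0 - ts) * 100
= (12.5 - 11.0) / (12.5 - 8.6) * 100
= 1.5 / 3.9 * 100
= 38.5%

38.5%


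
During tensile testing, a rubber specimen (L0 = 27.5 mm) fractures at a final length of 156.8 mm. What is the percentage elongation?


Elongation = (Lf - L0) / L0 * 100
= (156.8 - 27.5) / 27.5 * 100
= 129.3 / 27.5 * 100
= 470.2%

470.2%


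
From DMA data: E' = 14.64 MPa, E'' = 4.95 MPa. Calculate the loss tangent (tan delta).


tan delta = E'' / E'
= 4.95 / 14.64
= 0.3381

tan delta = 0.3381


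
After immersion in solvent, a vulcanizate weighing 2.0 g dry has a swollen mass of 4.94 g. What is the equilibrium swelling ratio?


Q = W_swollen / W_dry
Q = 4.94 / 2.0
Q = 2.47

Q = 2.47


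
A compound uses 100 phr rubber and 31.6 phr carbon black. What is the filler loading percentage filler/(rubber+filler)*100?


Filler % = filler / (rubber + filler) * 100
= 31.6 / (100 + 31.6) * 100
= 31.6 / 131.6 * 100
= 24.01%

24.01%


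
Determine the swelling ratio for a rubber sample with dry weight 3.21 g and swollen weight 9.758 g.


Q = W_swollen / W_dry
Q = 9.758 / 3.21
Q = 3.04

Q = 3.04


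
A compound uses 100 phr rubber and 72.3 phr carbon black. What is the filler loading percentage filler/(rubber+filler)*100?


Filler % = filler / (rubber + filler) * 100
= 72.3 / (100 + 72.3) * 100
= 72.3 / 172.3 * 100
= 41.96%

41.96%


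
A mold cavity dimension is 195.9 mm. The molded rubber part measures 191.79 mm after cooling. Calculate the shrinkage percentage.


Shrinkage = (mold - part) / mold * 100
= (195.9 - 191.79) / 195.9 * 100
= 4.11 / 195.9 * 100
= 2.1%

2.1%


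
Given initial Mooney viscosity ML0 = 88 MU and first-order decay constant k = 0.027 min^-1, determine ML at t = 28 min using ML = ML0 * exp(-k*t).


ML = ML0 * exp(-k * t)
ML = 88 * exp(-0.027 * 28)
ML = 88 * 0.4695
ML = 41.32 MU

41.32 MU


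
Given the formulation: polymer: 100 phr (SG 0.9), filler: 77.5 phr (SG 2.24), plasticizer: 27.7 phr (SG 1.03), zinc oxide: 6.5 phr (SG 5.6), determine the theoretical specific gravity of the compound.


Sum of weights = 211.7
Volume contributions:
  polymer: 100/0.9 = 111.1111
  filler: 77.5/2.24 = 34.5982
  plasticizer: 27.7/1.03 = 26.8932
  zinc oxide: 6.5/5.6 = 1.1607
Sum of volumes = 173.7632
SG = 211.7 / 173.7632 = 1.218

SG = 1.218


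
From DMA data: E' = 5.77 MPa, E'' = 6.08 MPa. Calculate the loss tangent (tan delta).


tan delta = E'' / E'
= 6.08 / 5.77
= 1.0537

tan delta = 1.0537


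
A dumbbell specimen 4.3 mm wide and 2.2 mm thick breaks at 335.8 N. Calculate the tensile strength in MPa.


Area = width * thickness = 4.3 * 2.2 = 9.46 mm^2
TS = force / area = 335.8 / 9.46 = 35.5 MPa

35.5 MPa


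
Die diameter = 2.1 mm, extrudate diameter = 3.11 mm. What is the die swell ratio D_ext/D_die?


Die swell ratio = D_extrudate / D_die
= 3.11 / 2.1
= 1.481

Die swell = 1.481


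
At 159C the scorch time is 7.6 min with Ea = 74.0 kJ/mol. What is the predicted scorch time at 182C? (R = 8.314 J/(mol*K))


Convert temperatures: T1 = 159 + 273.15 = 432.15 K, T2 = 182 + 273.15 = 455.15 K
ts2_new = 7.6 * exp(74000 / 8.314 * (1/455.15 - 1/432.15))
1/T2 - 1/T1 = -1.1693e-04
ts2_new = 2.68 min

2.68 min


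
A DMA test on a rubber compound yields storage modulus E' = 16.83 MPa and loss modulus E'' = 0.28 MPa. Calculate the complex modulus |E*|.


|E*| = sqrt(E'^2 + E''^2)
= sqrt(16.83^2 + 0.28^2)
= sqrt(283.2489 + 0.0784)
= 16.832 MPa

16.832 MPa


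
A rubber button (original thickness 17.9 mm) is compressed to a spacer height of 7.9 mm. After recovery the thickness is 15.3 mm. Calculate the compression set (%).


CS = (t0 - recovered) / (t0 - ts) * 100
= (17.9 - 15.3) / (17.9 - 7.9) * 100
= 2.6 / 10.0 * 100
= 26.0%

26.0%


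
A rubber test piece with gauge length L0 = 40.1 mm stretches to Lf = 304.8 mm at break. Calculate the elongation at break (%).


Elongation = (Lf - L0) / L0 * 100
= (304.8 - 40.1) / 40.1 * 100
= 264.7 / 40.1 * 100
= 660.1%

660.1%


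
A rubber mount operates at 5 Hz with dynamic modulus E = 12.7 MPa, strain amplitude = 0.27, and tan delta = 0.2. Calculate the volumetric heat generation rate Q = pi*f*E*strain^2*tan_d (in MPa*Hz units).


Q = pi * f * E * strain^2 * tan_d
= pi * 5 * 12.7 * 0.27^2 * 0.2
= pi * 5 * 12.7 * 0.0729 * 0.2
= 2.9086

Q = 2.9086


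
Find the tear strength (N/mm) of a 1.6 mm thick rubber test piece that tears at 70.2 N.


Tear strength = force / thickness
= 70.2 / 1.6
= 43.88 N/mm

43.88 N/mm


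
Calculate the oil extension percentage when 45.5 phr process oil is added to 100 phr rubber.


Oil % = oil / (100 + oil) * 100
= 45.5 / (100 + 45.5) * 100
= 45.5 / 145.5 * 100
= 31.27%

31.27%


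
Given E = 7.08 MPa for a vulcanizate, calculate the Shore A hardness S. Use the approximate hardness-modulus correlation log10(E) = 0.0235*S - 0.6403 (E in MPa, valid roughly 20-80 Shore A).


log10(E) = 0.0235*S - 0.6403  =>  S = (log10(E) + 0.6403) / 0.0235
log10(7.08) = 0.850033
S = (0.850033 + 0.6403) / 0.0235 = 1.490333 / 0.0235
S = 63.4

Shore A = 63.4


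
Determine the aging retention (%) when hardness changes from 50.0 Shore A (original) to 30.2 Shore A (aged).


Retention = aged / original * 100
= 30.2 / 50.0 * 100
= 60.4%

60.4%


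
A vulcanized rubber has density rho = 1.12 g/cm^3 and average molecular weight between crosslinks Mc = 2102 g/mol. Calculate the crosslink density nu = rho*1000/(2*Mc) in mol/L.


nu = rho * 1000 / (2 * Mc)
nu = 1.12 * 1000 / (2 * 2102)
nu = 1120.0 / 4204
nu = 0.2664 mol/L

0.2664 mol/L


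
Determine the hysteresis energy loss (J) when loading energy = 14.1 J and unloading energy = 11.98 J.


Hysteresis loss = loading - unloading
= 14.1 - 11.98
= 2.12 J

2.12 J


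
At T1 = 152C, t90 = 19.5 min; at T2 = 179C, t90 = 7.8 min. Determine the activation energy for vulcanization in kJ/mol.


T1 = 425.15 K, T2 = 452.15 K
1/T1 - 1/T2 = 1.4046e-04
ln(t1/t2) = ln(19.5/7.8) = 0.9163
Ea = 8.314 * 0.9163 / 1.4046e-04 = 54238.0751 J/mol
Ea = 54.24 kJ/mol

54.24 kJ/mol


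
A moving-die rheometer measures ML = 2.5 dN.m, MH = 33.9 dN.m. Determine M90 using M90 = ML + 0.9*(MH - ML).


M90 = ML + 0.9 * (MH - ML)
M90 = 2.5 + 0.9 * (33.9 - 2.5)
M90 = 2.5 + 0.9 * 31.4
M90 = 30.76 dN.m

30.76 dN.m


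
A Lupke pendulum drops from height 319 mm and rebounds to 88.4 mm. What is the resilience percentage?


Resilience = h_rebound / h_drop * 100
= 88.4 / 319 * 100
= 27.7%

27.7%


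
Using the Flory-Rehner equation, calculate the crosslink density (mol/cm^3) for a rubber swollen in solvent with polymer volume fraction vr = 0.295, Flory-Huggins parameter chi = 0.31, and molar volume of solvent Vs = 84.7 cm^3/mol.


ln(1 - vr) = ln(1 - 0.295) = -0.3496
Numerator = -((-0.3496) + 0.295 + 0.31 * 0.295^2) = 0.0276
Denominator = 84.7 * (0.295^(1/3) - 0.295/2) = 43.8909
nu = 0.0276 / 43.8909 = 6.2837e-04 mol/cm^3

6.2837e-04 mol/cm^3
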